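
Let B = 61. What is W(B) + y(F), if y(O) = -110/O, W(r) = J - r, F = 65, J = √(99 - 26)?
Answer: -815/13 + √73 ≈ -54.148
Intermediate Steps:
J = √73 ≈ 8.5440
W(r) = √73 - r
W(B) + y(F) = (√73 - 1*61) - 110/65 = (√73 - 61) - 110*1/65 = (-61 + √73) - 22/13 = -815/13 + √73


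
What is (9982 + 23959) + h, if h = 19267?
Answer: 53208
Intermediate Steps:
(9982 + 23959) + h = (9982 + 23959) + 19267 = 33941 + 19267 = 53208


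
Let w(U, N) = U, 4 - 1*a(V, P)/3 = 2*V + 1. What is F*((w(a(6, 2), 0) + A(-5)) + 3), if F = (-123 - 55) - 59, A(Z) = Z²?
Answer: -237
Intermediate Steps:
a(V, P) = 9 - 6*V (a(V, P) = 12 - 3*(2*V + 1) = 12 - 3*(1 + 2*V) = 12 + (-3 - 6*V) = 9 - 6*V)
F = -237 (F = -178 - 59 = -237)
F*((w(a(6, 2), 0) + A(-5)) + 3) = -237*(((9 - 6*6) + (-5)²) + 3) = -237*(((9 - 36) + 25) + 3) = -237*((-27 + 25) + 3) = -237*(-2 + 3) = -237*1 = -237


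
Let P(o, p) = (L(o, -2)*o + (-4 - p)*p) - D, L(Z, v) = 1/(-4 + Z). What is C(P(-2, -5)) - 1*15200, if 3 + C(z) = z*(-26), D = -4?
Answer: -45557/3 ≈ -15186.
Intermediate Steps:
P(o, p) = 4 + o/(-4 + o) + p*(-4 - p) (P(o, p) = (o/(-4 + o) + (-4 - p)*p) - 1*(-4) = (o/(-4 + o) + p*(-4 - p)) + 4 = 4 + o/(-4 + o) + p*(-4 - p))
C(z) = -3 - 26*z (C(z) = -3 + z*(-26) = -3 - 26*z)
C(P(-2, -5)) - 1*15200 = (-3 - 26*(-2 + (-4 - 2)*(4 - 1*(-5)**2 - 4*(-5)))/(-4 - 2)) - 1*15200 = (-3 - 26*(-2 - 6*(4 - 1*25 + 20))/(-6)) - 15200 = (-3 - (-13)*(-2 - 6*(4 - 25 + 20))/3) - 15200 = (-3 - (-13)*(-2 - 6*(-1))/3) - 15200 = (-3 - (-13)*(-2 + 6)/3) - 15200 = (-3 - (-13)*4/3) - 15200 = (-3 - 26*(-2/3)) - 15200 = (-3 + 52/3) - 15200 = 43/3 - 15200 = -45557/3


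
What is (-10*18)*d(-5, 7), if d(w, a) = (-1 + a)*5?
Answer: -5400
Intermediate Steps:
d(w, a) = -5 + 5*a
(-10*18)*d(-5, 7) = (-10*18)*(-5 + 5*7) = -180*(-5 + 35) = -180*30 = -5400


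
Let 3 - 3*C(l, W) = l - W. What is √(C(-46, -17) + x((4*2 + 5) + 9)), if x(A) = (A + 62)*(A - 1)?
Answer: 22*√33/3 ≈ 42.127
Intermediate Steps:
C(l, W) = 1 - l/3 + W/3 (C(l, W) = 1 - (l - W)/3 = 1 + (-l/3 + W/3) = 1 - l/3 + W/3)
x(A) = (-1 + A)*(62 + A) (x(A) = (62 + A)*(-1 + A) = (-1 + A)*(62 + A))
√(C(-46, -17) + x((4*2 + 5) + 9)) = √((1 - ⅓*(-46) + (⅓)*(-17)) + (-62 + ((4*2 + 5) + 9)² + 61*((4*2 + 5) + 9))) = √((1 + 46/3 - 17/3) + (-62 + ((8 + 5) + 9)² + 61*((8 + 5) + 9))) = √(32/3 + (-62 + (13 + 9)² + 61*(13 + 9))) = √(32/3 + (-62 + 22² + 61*22)) = √(32/3 + (-62 + 484 + 1342)) = √(32/3 + 1764) = √(5324/3) = 22*√33/3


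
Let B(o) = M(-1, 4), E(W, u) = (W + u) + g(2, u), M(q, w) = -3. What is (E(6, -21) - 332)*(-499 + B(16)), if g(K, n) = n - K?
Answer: 185740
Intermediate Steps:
E(W, u) = -2 + W + 2*u (E(W, u) = (W + u) + (u - 1*2) = (W + u) + (u - 2) = (W + u) + (-2 + u) = -2 + W + 2*u)
B(o) = -3
(E(6, -21) - 332)*(-499 + B(16)) = ((-2 + 6 + 2*(-21)) - 332)*(-499 - 3) = ((-2 + 6 - 42) - 332)*(-502) = (-38 - 332)*(-502) = -370*(-502) = 185740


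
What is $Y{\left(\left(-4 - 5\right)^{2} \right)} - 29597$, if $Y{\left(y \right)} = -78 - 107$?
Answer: $-29782$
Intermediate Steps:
$Y{\left(y \right)} = -185$ ($Y{\left(y \right)} = -78 - 107 = -185$)
$Y{\left(\left(-4 - 5\right)^{2} \right)} - 29597 = -185 - 29597 = -29782$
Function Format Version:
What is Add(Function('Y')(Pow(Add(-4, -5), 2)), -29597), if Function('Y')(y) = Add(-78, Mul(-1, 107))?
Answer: -29782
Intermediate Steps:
Function('Y')(y) = -185 (Function('Y')(y) = Add(-78, -107) = -185)
Add(Function('Y')(Pow(Add(-4, -5), 2)), -29597) = Add(-185, -29597) = -29782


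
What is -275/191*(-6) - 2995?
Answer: -570395/191 ≈ -2986.4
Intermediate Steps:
-275/191*(-6) - 2995 = 1650/191 - 2995 = -570395/191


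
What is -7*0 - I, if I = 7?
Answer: -7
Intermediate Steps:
-7*0 - I = -7*0 - 1*7 = 0 - 7 = -7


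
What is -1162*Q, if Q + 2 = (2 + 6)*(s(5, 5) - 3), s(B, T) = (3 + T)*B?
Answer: -341628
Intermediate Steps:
s(B, T) = B*(3 + T)
Q = 294 (Q = -2 + (2 + 6)*(5*(3 + 5) - 3) = -2 + 8*(5*8 - 3) = -2 + 8*(40 - 3) = -2 + 8*37 = -2 + 296 = 294)
-1162*Q = -1162*294 = -341628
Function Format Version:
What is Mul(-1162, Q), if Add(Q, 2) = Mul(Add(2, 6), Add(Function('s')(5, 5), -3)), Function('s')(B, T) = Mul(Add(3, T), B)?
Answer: -341628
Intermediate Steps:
Function('s')(B, T) = Mul(B, Add(3, T))
Q = 294 (Q = Add(-2, Mul(Add(2, 6), Add(Mul(5, Add(3, 5)), -3))) = Add(-2, Mul(8, Add(Mul(5, 8), -3))) = Add(-2, Mul(8, Add(40, -3))) = Add(-2, Mul(8, 37)) = Add(-2, 296) = 294)
Mul(-1162, Q) = Mul(-1162, 294) = -341628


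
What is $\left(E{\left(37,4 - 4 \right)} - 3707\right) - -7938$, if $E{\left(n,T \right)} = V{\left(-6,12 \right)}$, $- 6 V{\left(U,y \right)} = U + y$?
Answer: $4230$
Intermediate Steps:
$V{\left(U,y \right)} = - \frac{U}{6} - \frac{y}{6}$ ($V{\left(U,y \right)} = - \frac{U + y}{6} = - \frac{U}{6} - \frac{y}{6}$)
$E{\left(n,T \right)} = -1$ ($E{\left(n,T \right)} = \left(- \frac{1}{6}\right) \left(-6\right) - 2 = 1 - 2 = -1$)
$\left(E{\left(37,4 - 4 \right)} - 3707\right) - -7938 = \left(-1 - 3707\right) - -7938 = \left(-1 - 3707\right) + 7938 = -3708 + 7938 = 4230$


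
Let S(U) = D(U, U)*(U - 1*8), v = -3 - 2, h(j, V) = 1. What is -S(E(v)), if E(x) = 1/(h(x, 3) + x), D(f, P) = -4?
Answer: -33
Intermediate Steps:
v = -5
E(x) = 1/(1 + x)
S(U) = 32 - 4*U (S(U) = -4*(U - 1*8) = -4*(U - 8) = -4*(-8 + U) = 32 - 4*U)
-S(E(v)) = -(32 - 4/(1 - 5)) = -(32 - 4/(-4)) = -(32 - 4*(-¼)) = -(32 + 1) = -1*33 = -33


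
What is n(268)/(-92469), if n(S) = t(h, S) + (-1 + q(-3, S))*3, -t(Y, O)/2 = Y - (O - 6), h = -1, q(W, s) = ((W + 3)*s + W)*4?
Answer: -487/92469 ≈ -0.0052666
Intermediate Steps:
q(W, s) = 4*W + 4*s*(3 + W) (q(W, s) = ((3 + W)*s + W)*4 = (s*(3 + W) + W)*4 = (W + s*(3 + W))*4 = 4*W + 4*s*(3 + W))
t(Y, O) = -12 - 2*Y + 2*O (t(Y, O) = -2*(Y - (O - 6)) = -2*(Y - (-6 + O)) = -2*(Y + (6 - O)) = -2*(6 + Y - O) = -12 - 2*Y + 2*O)
n(S) = -49 + 2*S (n(S) = (-12 - 2*(-1) + 2*S) + (-1 + (4*(-3) + 12*S + 4*(-3)*S))*3 = (-12 + 2 + 2*S) + (-1 + (-12 + 12*S - 12*S))*3 = (-10 + 2*S) + (-1 - 12)*3 = (-10 + 2*S) - 13*3 = (-10 + 2*S) - 39 = -49 + 2*S)
n(268)/(-92469) = (-49 + 2*268)/(-92469) = (-49 + 536)*(-1/92469) = 487*(-1/92469) = -487/92469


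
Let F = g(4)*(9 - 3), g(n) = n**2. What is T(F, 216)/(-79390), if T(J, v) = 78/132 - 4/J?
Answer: -29/4191792 ≈ -6.9183e-6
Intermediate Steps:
F = 96 (F = 4**2*(9 - 3) = 16*6 = 96)
T(J, v) = 13/22 - 4/J (T(J, v) = 78*(1/132) - 4/J = 13/22 - 4/J)
T(F, 216)/(-79390) = (13/22 - 4/96)/(-79390) = (13/22 - 4*1/96)*(-1/79390) = (13/22 - 1/24)*(-1/79390) = (145/264)*(-1/79390) = -29/4191792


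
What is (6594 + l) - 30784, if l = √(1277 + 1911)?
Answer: -24190 + 2*√797 ≈ -24134.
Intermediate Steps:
l = 2*√797 (l = √3188 = 2*√797 ≈ 56.462)
(6594 + l) - 30784 = (6594 + 2*√797) - 30784 = -24190 + 2*√797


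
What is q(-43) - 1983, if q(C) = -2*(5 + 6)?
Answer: -2005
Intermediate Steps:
q(C) = -22 (q(C) = -2*11 = -22)
q(-43) - 1983 = -22 - 1983 = -2005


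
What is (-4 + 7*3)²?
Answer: 289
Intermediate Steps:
(-4 + 7*3)² = (-4 + 21)² = 17² = 289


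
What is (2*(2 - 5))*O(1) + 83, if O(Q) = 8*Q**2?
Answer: 35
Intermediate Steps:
(2*(2 - 5))*O(1) + 83 = (2*(2 - 5))*(8*1**2) + 83 = (2*(-3))*(8*1) + 83 = -6*8 + 83 = -48 + 83 = 35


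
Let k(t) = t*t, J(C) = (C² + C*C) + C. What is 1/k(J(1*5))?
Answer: 1/3025 ≈ 0.00033058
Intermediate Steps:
J(C) = C + 2*C² (J(C) = (C² + C²) + C = 2*C² + C = C + 2*C²)
k(t) = t²
1/k(J(1*5)) = 1/(((1*5)*(1 + 2*(1*5)))²) = 1/((5*(1 + 2*5))²) = 1/((5*(1 + 10))²) = 1/((5*11)²) = 1/(55²) = 1/3025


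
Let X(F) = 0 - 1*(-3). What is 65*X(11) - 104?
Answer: 91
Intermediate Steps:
X(F) = 3 (X(F) = 0 + 3 = 3)
65*X(11) - 104 = 65*3 - 104 = 195 - 104 = 91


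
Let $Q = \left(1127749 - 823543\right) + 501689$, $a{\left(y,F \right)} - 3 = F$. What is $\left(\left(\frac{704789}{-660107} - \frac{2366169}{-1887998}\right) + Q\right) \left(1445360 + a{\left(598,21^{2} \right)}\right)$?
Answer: $\frac{14817596887807694224738}{12717149957} \approx 1.1652 \cdot 10^{12}$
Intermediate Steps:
$a{\left(y,F \right)} = 3 + F$
$Q = 805895$ ($Q = \left(1127749 - 823543\right) + 501689 = 304206 + 501689 = 805895$)
$\left(\left(\frac{704789}{-660107} - \frac{2366169}{-1887998}\right) + Q\right) \left(1445360 + a{\left(598,21^{2} \right)}\right) = \left(\left(\frac{704789}{-660107} - \frac{2366169}{-1887998}\right) + 805895\right) \left(1445360 + \left(3 + 21^{2}\right)\right) = \left(\left(704789 \left(- \frac{1}{660107}\right) - - \frac{2366169}{1887998}\right) + 805895\right) \left(1445360 + \left(3 + 441\right)\right) = \left(\left(- \frac{704789}{660107} + \frac{2366169}{1887998}\right) + 805895\right) \left(1445360 + 444\right) = \left(\frac{4720091789}{25434299914} + 805895\right) 1445804 = \frac{20497379849284819}{25434299914} \cdot 1445804 = \frac{14817596887807694224738}{12717149957}$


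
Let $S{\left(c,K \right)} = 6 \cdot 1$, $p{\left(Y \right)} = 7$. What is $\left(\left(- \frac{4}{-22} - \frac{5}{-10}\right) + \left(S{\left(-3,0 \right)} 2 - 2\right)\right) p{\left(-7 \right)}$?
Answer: $\frac{1645}{22} \approx 74.773$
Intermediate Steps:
$S{\left(c,K \right)} = 6$
$\left(\left(- \frac{4}{-22} - \frac{5}{-10}\right) + \left(S{\left(-3,0 \right)} 2 - 2\right)\right) p{\left(-7 \right)} = \left(\left(- \frac{4}{-22} - \frac{5}{-10}\right) + \left(6 \cdot 2 - 2\right)\right) 7 = \left(\left(\left(-4\right) \left(- \frac{1}{22}\right) - - \frac{1}{2}\right) + \left(12 - 2\right)\right) 7 = \left(\left(\frac{2}{11} + \frac{1}{2}\right) + 10\right) 7 = \left(\frac{15}{22} + 10\right) 7 = \frac{235}{22} \cdot 7 = \frac{1645}{22}$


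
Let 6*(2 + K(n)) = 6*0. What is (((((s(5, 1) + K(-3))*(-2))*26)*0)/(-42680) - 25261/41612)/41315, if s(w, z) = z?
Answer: -25261/1719199780 ≈ -1.4693e-5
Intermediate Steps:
K(n) = -2 (K(n) = -2 + (6*0)/6 = -2 + (⅙)*0 = -2 + 0 = -2)
(((((s(5, 1) + K(-3))*(-2))*26)*0)/(-42680) - 25261/41612)/41315 = (((((1 - 2)*(-2))*26)*0)/(-42680) - 25261/41612)/41315 = (((-1*(-2)*26)*0)*(-1/42680) - 25261*1/41612)*(1/41315) = (((2*26)*0)*(-1/42680) - 25261/41612)*(1/41315) = ((52*0)*(-1/42680) - 25261/41612)*(1/41315) = (0*(-1/42680) - 25261/41612)*(1/41315) = (0 - 25261/41612)*(1/41315) = -25261/41612*1/41315 = -25261/1719199780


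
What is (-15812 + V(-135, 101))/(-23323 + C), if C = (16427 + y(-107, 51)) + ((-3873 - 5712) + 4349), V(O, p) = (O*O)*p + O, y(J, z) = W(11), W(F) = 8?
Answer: -912389/6062 ≈ -150.51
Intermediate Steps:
y(J, z) = 8
V(O, p) = O + p*O² (V(O, p) = O²*p + O = p*O² + O = O + p*O²)
C = 11199 (C = (16427 + 8) + ((-3873 - 5712) + 4349) = 16435 + (-9585 + 4349) = 16435 - 5236 = 11199)
(-15812 + V(-135, 101))/(-23323 + C) = (-15812 - 135*(1 - 135*101))/(-23323 + 11199) = (-15812 - 135*(1 - 13635))/(-12124) = (-15812 - 135*(-13634))*(-1/12124) = (-15812 + 1840590)*(-1/12124) = 1824778*(-1/12124) = -912389/6062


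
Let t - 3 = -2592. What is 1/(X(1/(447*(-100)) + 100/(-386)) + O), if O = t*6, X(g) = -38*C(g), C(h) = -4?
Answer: -1/15382 ≈ -6.5011e-5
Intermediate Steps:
t = -2589 (t = 3 - 2592 = -2589)
X(g) = 152 (X(g) = -38*(-4) = 152)
O = -15534 (O = -2589*6 = -15534)
1/(X(1/(447*(-100)) + 100/(-386)) + O) = 1/(152 - 15534) = 1/(-15382) = -1/15382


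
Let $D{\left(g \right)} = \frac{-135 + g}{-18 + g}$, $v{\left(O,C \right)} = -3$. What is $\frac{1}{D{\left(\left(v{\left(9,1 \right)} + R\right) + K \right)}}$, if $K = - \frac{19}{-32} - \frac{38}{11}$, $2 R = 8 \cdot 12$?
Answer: $- \frac{8497}{32687} \approx -0.25995$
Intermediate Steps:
$R = 48$ ($R = \frac{8 \cdot 12}{2} = \frac{1}{2} \cdot 96 = 48$)
$K = - \frac{1007}{352}$ ($K = \left(-19\right) \left(- \frac{1}{32}\right) - \frac{38}{11} = \frac{19}{32} - \frac{38}{11} = - \frac{1007}{352} \approx -2.8608$)
$D{\left(g \right)} = \frac{-135 + g}{-18 + g}$
$\frac{1}{D{\left(\left(v{\left(9,1 \right)} + R\right) + K \right)}} = \frac{1}{\frac{1}{-18 + \left(\left(-3 + 48\right) - \frac{1007}{352}\right)} \left(-135 + \left(\left(-3 + 48\right) - \frac{1007}{352}\right)\right)} = \frac{1}{\frac{1}{-18 + \left(45 - \frac{1007}{352}\right)} \left(-135 + \left(45 - \frac{1007}{352}\right)\right)} = \frac{1}{\frac{1}{-18 + \frac{14833}{352}} \left(-135 + \frac{14833}{352}\right)} = \frac{1}{\frac{1}{\frac{8497}{352}} \left(- \frac{32687}{352}\right)} = \frac{1}{\frac{352}{8497} \left(- \frac{32687}{352}\right)} = \frac{1}{- \frac{32687}{8497}} = - \frac{8497}{32687}$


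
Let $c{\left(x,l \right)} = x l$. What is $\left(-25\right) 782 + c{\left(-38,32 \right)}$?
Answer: $-20766$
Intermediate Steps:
$c{\left(x,l \right)} = l x$
$\left(-25\right) 782 + c{\left(-38,32 \right)} = \left(-25\right) 782 + 32 \left(-38\right) = -19550 - 1216 = -20766$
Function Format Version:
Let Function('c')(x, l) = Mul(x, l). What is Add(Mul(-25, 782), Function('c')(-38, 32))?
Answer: -20766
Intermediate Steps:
Function('c')(x, l) = Mul(l, x)
Add(Mul(-25, 782), Function('c')(-38, 32)) = Add(Mul(-25, 782), Mul(32, -38)) = Add(-19550, -1216) = -20766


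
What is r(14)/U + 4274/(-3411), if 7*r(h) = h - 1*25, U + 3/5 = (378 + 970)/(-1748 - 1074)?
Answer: 37244101/181536831 ≈ 0.20516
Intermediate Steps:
U = -7603/7055 (U = -⅗ + (378 + 970)/(-1748 - 1074) = -⅗ + 1348/(-2822) = -⅗ + 1348*(-1/2822) = -⅗ - 674/1411 = -7603/7055 ≈ -1.0777)
r(h) = -25/7 + h/7 (r(h) = (h - 1*25)/7 = (h - 25)/7 = (-25 + h)/7 = -25/7 + h/7)
r(14)/U + 4274/(-3411) = (-25/7 + (⅐)*14)/(-7603/7055) + 4274/(-3411) = (-25/7 + 2)*(-7055/7603) + 4274*(-1/3411) = -11/7*(-7055/7603) - 4274/3411 = 77605/53221 - 4274/3411 = 37244101/181536831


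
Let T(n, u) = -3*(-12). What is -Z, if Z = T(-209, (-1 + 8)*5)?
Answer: -36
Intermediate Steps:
T(n, u) = 36
Z = 36
-Z = -1*36 = -36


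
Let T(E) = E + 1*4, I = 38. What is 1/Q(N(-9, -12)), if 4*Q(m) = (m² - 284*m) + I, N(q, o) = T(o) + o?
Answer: 2/3059 ≈ 0.00065381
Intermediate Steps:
T(E) = 4 + E (T(E) = E + 4 = 4 + E)
N(q, o) = 4 + 2*o (N(q, o) = (4 + o) + o = 4 + 2*o)
Q(m) = 19/2 - 71*m + m²/4 (Q(m) = ((m² - 284*m) + 38)/4 = (38 + m² - 284*m)/4 = 19/2 - 71*m + m²/4)
1/Q(N(-9, -12)) = 1/(19/2 - 71*(4 + 2*(-12)) + (4 + 2*(-12))²/4) = 1/(19/2 - 71*(4 - 24) + (4 - 24)²/4) = 1/(19/2 - 71*(-20) + (¼)*(-20)²) = 1/(19/2 + 1420 + (¼)*400) = 1/(19/2 + 1420 + 100) = 1/(3059/2) = 2/3059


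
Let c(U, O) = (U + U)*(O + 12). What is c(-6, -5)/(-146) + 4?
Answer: 334/73 ≈ 4.5753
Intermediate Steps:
c(U, O) = 2*U*(12 + O) (c(U, O) = (2*U)*(12 + O) = 2*U*(12 + O))
c(-6, -5)/(-146) + 4 = (2*(-6)*(12 - 5))/(-146) + 4 = -(-6)*7/73 + 4 = -1/146*(-84) + 4 = 42/73 + 4 = 334/73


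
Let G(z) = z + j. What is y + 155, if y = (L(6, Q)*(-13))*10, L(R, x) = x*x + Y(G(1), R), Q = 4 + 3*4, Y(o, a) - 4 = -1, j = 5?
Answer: -33515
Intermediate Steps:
G(z) = 5 + z (G(z) = z + 5 = 5 + z)
Y(o, a) = 3 (Y(o, a) = 4 - 1 = 3)
Q = 16 (Q = 4 + 12 = 16)
L(R, x) = 3 + x² (L(R, x) = x*x + 3 = x² + 3 = 3 + x²)
y = -33670 (y = ((3 + 16²)*(-13))*10 = ((3 + 256)*(-13))*10 = (259*(-13))*10 = -3367*10 = -33670)
y + 155 = -33670 + 155 = -33515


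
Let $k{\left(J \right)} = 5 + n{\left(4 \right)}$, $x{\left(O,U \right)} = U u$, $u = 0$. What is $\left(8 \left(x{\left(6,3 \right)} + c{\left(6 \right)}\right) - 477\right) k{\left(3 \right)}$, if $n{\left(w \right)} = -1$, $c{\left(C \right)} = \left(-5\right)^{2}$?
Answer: $-1108$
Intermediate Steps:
$c{\left(C \right)} = 25$
$x{\left(O,U \right)} = 0$ ($x{\left(O,U \right)} = U 0 = 0$)
$k{\left(J \right)} = 4$ ($k{\left(J \right)} = 5 - 1 = 4$)
$\left(8 \left(x{\left(6,3 \right)} + c{\left(6 \right)}\right) - 477\right) k{\left(3 \right)} = \left(8 \left(0 + 25\right) - 477\right) 4 = \left(8 \cdot 25 - 477\right) 4 = \left(200 - 477\right) 4 = \left(-277\right) 4 = -1108$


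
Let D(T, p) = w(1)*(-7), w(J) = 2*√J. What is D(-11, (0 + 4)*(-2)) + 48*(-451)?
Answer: -21662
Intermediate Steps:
D(T, p) = -14 (D(T, p) = (2*√1)*(-7) = (2*1)*(-7) = 2*(-7) = -14)
D(-11, (0 + 4)*(-2)) + 48*(-451) = -14 + 48*(-451) = -14 - 21648 = -21662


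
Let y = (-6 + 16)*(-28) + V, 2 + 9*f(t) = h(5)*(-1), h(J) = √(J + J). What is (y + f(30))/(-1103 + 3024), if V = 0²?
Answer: -2522/17289 - √10/17289 ≈ -0.14606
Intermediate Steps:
V = 0
h(J) = √2*√J (h(J) = √(2*J) = √2*√J)
f(t) = -2/9 - √10/9 (f(t) = -2/9 + ((√2*√5)*(-1))/9 = -2/9 + (√10*(-1))/9 = -2/9 + (-√10)/9 = -2/9 - √10/9)
y = -280 (y = (-6 + 16)*(-28) + 0 = 10*(-28) + 0 = -280 + 0 = -280)
(y + f(30))/(-1103 + 3024) = (-280 + (-2/9 - √10/9))/(-1103 + 3024) = (-2522/9 - √10/9)/1921 = (-2522/9 - √10/9)*(1/1921) = -2522/17289 - √10/17289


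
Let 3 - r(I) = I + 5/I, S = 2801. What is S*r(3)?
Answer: -14005/3 ≈ -4668.3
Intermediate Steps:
r(I) = 3 - I - 5/I (r(I) = 3 - (I + 5/I) = 3 + (-I - 5/I) = 3 - I - 5/I)
S*r(3) = 2801*(3 - 1*3 - 5/3) = 2801*(3 - 3 - 5*⅓) = 2801*(3 - 3 - 5/3) = 2801*(-5/3) = -14005/3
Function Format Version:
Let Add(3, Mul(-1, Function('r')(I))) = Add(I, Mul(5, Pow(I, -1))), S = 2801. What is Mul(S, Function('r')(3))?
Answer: Rational(-14005, 3) ≈ -4668.3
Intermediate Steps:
Function('r')(I) = Add(3, Mul(-1, I), Mul(-5, Pow(I, -1))) (Function('r')(I) = Add(3, Mul(-1, Add(I, Mul(5, Pow(I, -1))))) = Add(3, Add(Mul(-1, I), Mul(-5, Pow(I, -1)))) = Add(3, Mul(-1, I), Mul(-5, Pow(I, -1))))
Mul(S, Function('r')(3)) = Mul(2801, Add(3, Mul(-1, 3), Mul(-5, Pow(3, -1)))) = Mul(2801, Add(3, -3, Mul(-5, Rational(1, 3)))) = Mul(2801, Add(3, -3, Rational(-5, 3))) = Mul(2801, Rational(-5, 3)) = Rational(-14005, 3)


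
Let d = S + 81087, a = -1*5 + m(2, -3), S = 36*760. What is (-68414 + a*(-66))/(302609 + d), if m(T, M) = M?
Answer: -33943/205528 ≈ -0.16515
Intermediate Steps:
S = 27360
a = -8 (a = -1*5 - 3 = -5 - 3 = -8)
d = 108447 (d = 27360 + 81087 = 108447)
(-68414 + a*(-66))/(302609 + d) = (-68414 - 8*(-66))/(302609 + 108447) = (-68414 + 528)/411056 = -67886*1/411056 = -33943/205528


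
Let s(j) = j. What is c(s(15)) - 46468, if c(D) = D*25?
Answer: -46093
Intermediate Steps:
c(D) = 25*D
c(s(15)) - 46468 = 25*15 - 46468 = 375 - 46468 = -46093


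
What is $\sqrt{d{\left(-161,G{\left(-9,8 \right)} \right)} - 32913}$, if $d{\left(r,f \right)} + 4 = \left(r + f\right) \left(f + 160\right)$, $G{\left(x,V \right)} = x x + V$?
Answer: $i \sqrt{50845} \approx 225.49 i$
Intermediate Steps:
$G{\left(x,V \right)} = V + x^{2}$ ($G{\left(x,V \right)} = x^{2} + V = V + x^{2}$)
$d{\left(r,f \right)} = -4 + \left(160 + f\right) \left(f + r\right)$ ($d{\left(r,f \right)} = -4 + \left(r + f\right) \left(f + 160\right) = -4 + \left(f + r\right) \left(160 + f\right) = -4 + \left(160 + f\right) \left(f + r\right)$)
$\sqrt{d{\left(-161,G{\left(-9,8 \right)} \right)} - 32913} = \sqrt{\left(-4 + \left(8 + \left(-9\right)^{2}\right)^{2} + 160 \left(8 + \left(-9\right)^{2}\right) + 160 \left(-161\right) + \left(8 + \left(-9\right)^{2}\right) \left(-161\right)\right) - 32913} = \sqrt{\left(-4 + \left(8 + 81\right)^{2} + 160 \left(8 + 81\right) - 25760 + \left(8 + 81\right) \left(-161\right)\right) - 32913} = \sqrt{\left(-4 + 89^{2} + 160 \cdot 89 - 25760 + 89 \left(-161\right)\right) - 32913} = \sqrt{\left(-4 + 7921 + 14240 - 25760 - 14329\right) - 32913} = \sqrt{-17932 - 32913} = \sqrt{-50845} = i \sqrt{50845}$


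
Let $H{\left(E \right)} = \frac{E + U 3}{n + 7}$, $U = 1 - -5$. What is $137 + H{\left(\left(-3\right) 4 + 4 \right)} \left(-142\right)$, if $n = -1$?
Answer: $- \frac{299}{3} \approx -99.667$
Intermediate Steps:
$U = 6$ ($U = 1 + 5 = 6$)
$H{\left(E \right)} = 3 + \frac{E}{6}$ ($H{\left(E \right)} = \frac{E + 6 \cdot 3}{-1 + 7} = \frac{E + 18}{6} = \left(18 + E\right) \frac{1}{6} = 3 + \frac{E}{6}$)
$137 + H{\left(\left(-3\right) 4 + 4 \right)} \left(-142\right) = 137 + \left(3 + \frac{\left(-3\right) 4 + 4}{6}\right) \left(-142\right) = 137 + \left(3 + \frac{-12 + 4}{6}\right) \left(-142\right) = 137 + \left(3 + \frac{1}{6} \left(-8\right)\right) \left(-142\right) = 137 + \left(3 - \frac{4}{3}\right) \left(-142\right) = 137 + \frac{5}{3} \left(-142\right) = 137 - \frac{710}{3} = - \frac{299}{3}$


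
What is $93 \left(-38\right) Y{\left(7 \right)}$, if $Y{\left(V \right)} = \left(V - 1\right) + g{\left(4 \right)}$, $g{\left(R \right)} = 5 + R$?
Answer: $-53010$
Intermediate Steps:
$Y{\left(V \right)} = 8 + V$ ($Y{\left(V \right)} = \left(V - 1\right) + \left(5 + 4\right) = \left(-1 + V\right) + 9 = 8 + V$)
$93 \left(-38\right) Y{\left(7 \right)} = 93 \left(-38\right) \left(8 + 7\right) = \left(-3534\right) 15 = -53010$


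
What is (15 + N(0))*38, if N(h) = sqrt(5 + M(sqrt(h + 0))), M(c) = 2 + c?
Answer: 570 + 38*sqrt(7) ≈ 670.54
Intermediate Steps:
N(h) = sqrt(7 + sqrt(h)) (N(h) = sqrt(5 + (2 + sqrt(h + 0))) = sqrt(5 + (2 + sqrt(h))) = sqrt(7 + sqrt(h)))
(15 + N(0))*38 = (15 + sqrt(7 + sqrt(0)))*38 = (15 + sqrt(7 + 0))*38 = (15 + sqrt(7))*38 = 570 + 38*sqrt(7)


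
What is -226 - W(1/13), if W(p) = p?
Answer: -2939/13 ≈ -226.08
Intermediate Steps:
-226 - W(1/13) = -226 - 1/13 = -2939/13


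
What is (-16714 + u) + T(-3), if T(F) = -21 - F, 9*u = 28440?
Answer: -13572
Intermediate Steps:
u = 3160 (u = (1/9)*28440 = 3160)
(-16714 + u) + T(-3) = (-16714 + 3160) + (-21 - 1*(-3)) = -13554 + (-21 + 3) = -13554 - 18 = -13572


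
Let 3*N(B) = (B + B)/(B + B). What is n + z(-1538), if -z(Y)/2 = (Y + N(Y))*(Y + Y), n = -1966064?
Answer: -34277368/3 ≈ -1.1426e+7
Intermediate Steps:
N(B) = ⅓ (N(B) = ((B + B)/(B + B))/3 = ((2*B)/((2*B)))/3 = ((2*B)*(1/(2*B)))/3 = (⅓)*1 = ⅓)
z(Y) = -4*Y*(⅓ + Y) (z(Y) = -2*(Y + ⅓)*(Y + Y) = -2*(⅓ + Y)*2*Y = -4*Y*(⅓ + Y))
n + z(-1538) = -1966064 - 4/3*(-1538)*(1 + 3*(-1538)) = -1966064 - 4/3*(-1538)*(1 - 4614) = -1966064 - 4/3*(-1538)*(-4613) = -1966064 - 28379176/3 = -34277368/3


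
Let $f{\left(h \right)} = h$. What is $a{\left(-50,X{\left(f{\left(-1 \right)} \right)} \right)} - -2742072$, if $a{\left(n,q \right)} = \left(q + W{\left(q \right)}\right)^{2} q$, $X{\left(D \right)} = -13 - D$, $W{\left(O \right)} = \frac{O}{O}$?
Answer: $2740620$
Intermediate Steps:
$W{\left(O \right)} = 1$
$a{\left(n,q \right)} = q \left(1 + q\right)^{2}$ ($a{\left(n,q \right)} = \left(q + 1\right)^{2} q = \left(1 + q\right)^{2} q = q \left(1 + q\right)^{2}$)
$a{\left(-50,X{\left(f{\left(-1 \right)} \right)} \right)} - -2742072 = \left(-13 - -1\right) \left(1 - 12\right)^{2} - -2742072 = \left(-13 + 1\right) \left(1 + \left(-13 + 1\right)\right)^{2} + 2742072 = - 12 \left(1 - 12\right)^{2} + 2742072 = - 12 \left(-11\right)^{2} + 2742072 = \left(-12\right) 121 + 2742072 = -1452 + 2742072 = 2740620$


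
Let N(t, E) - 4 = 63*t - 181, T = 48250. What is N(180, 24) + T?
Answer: 59413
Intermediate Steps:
N(t, E) = -177 + 63*t (N(t, E) = 4 + (63*t - 181) = 4 + (-181 + 63*t) = -177 + 63*t)
N(180, 24) + T = (-177 + 63*180) + 48250 = (-177 + 11340) + 48250 = 11163 + 48250 = 59413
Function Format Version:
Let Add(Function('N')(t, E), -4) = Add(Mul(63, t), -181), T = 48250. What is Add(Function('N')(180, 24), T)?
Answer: 59413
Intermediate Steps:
Function('N')(t, E) = Add(-177, Mul(63, t)) (Function('N')(t, E) = Add(4, Add(Mul(63, t), -181)) = Add(4, Add(-181, Mul(63, t))) = Add(-177, Mul(63, t)))
Add(Function('N')(180, 24), T) = Add(Add(-177, Mul(63, 180)), 48250) = Add(Add(-177, 11340), 48250) = Add(11163, 48250) = 59413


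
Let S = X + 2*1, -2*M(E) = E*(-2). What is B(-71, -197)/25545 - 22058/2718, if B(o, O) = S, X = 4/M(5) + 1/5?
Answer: -93910576/11571885 ≈ -8.1154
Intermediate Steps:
M(E) = E (M(E) = -E*(-2)/2 = -(-1)*E = E)
X = 1 (X = 4/5 + 1/5 = 1)
S = 3 (S = 1 + 2*1 = 1 + 2 = 3)
B(o, O) = 3
B(-71, -197)/25545 - 22058/2718 = 3/25545 - 22058/2718 = 3*(1/25545) - 22058*1/2718 = 1/8515 - 11029/1359 = -93910576/11571885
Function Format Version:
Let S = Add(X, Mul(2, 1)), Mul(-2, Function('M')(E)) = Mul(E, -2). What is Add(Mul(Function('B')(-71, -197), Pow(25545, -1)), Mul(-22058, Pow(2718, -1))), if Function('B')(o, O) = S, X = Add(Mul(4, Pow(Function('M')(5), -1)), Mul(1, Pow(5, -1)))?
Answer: Rational(-93910576, 11571885) ≈ -8.1154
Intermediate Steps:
Function('M')(E) = E (Function('M')(E) = Mul(Rational(-1, 2), Mul(E, -2)) = Mul(Rational(-1, 2), Mul(-2, E)) = E)
X = 1 (X = Add(Mul(4, Pow(5, -1)), Mul(1, Pow(5, -1))) = Add(Mul(4, Rational(1, 5)), Mul(1, Rational(1, 5))) = Add(Rational(4, 5), Rational(1, 5)) = 1)
S = 3 (S = Add(1, Mul(2, 1)) = Add(1, 2) = 3)
Function('B')(o, O) = 3
Add(Mul(Function('B')(-71, -197), Pow(25545, -1)), Mul(-22058, Pow(2718, -1))) = Add(Mul(3, Pow(25545, -1)), Mul(-22058, Pow(2718, -1))) = Add(Mul(3, Rational(1, 25545)), Mul(-22058, Rational(1, 2718))) = Add(Rational(1, 8515), Rational(-11029, 1359)) = Rational(-93910576, 11571885)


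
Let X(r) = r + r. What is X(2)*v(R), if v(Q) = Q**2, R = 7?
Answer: 196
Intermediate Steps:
X(r) = 2*r
X(2)*v(R) = (2*2)*7**2 = 4*49 = 196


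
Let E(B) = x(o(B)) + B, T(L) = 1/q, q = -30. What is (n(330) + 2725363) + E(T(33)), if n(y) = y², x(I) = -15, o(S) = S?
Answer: 85027439/30 ≈ 2.8342e+6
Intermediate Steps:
T(L) = -1/30 (T(L) = 1/(-30) = -1/30)
E(B) = -15 + B
(n(330) + 2725363) + E(T(33)) = (330² + 2725363) + (-15 - 1/30) = (108900 + 2725363) - 451/30 = 2834263 - 451/30 = 85027439/30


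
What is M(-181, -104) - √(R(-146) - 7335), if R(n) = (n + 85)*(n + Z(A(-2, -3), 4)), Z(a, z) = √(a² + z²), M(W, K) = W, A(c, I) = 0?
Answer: -181 - √1327 ≈ -217.43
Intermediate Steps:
R(n) = (4 + n)*(85 + n) (R(n) = (n + 85)*(n + √(0² + 4²)) = (85 + n)*(n + √(0 + 16)) = (85 + n)*(n + √16) = (85 + n)*(n + 4) = (85 + n)*(4 + n) = (4 + n)*(85 + n))
M(-181, -104) - √(R(-146) - 7335) = -181 - √((340 + (-146)² + 89*(-146)) - 7335) = -181 - √((340 + 21316 - 12994) - 7335) = -181 - √(8662 - 7335) = -181 - √1327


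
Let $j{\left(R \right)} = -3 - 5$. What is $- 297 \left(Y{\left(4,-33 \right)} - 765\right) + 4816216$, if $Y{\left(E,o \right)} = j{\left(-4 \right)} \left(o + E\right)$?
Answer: $4974517$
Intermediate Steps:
$j{\left(R \right)} = -8$
$Y{\left(E,o \right)} = - 8 E - 8 o$ ($Y{\left(E,o \right)} = - 8 \left(o + E\right) = - 8 \left(E + o\right) = - 8 E - 8 o$)
$- 297 \left(Y{\left(4,-33 \right)} - 765\right) + 4816216 = - 297 \left(\left(\left(-8\right) 4 - -264\right) - 765\right) + 4816216 = - 297 \left(\left(-32 + 264\right) - 765\right) + 4816216 = - 297 \left(232 - 765\right) + 4816216 = \left(-297\right) \left(-533\right) + 4816216 = 158301 + 4816216 = 4974517$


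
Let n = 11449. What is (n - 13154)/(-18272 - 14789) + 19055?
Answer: 629979060/33061 ≈ 19055.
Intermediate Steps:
(n - 13154)/(-18272 - 14789) + 19055 = (11449 - 13154)/(-18272 - 14789) + 19055 = -1705/(-33061) + 19055 = -1705*(-1/33061) + 19055 = 1705/33061 + 19055 = 629979060/33061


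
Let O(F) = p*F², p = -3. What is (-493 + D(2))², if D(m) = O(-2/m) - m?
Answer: 248004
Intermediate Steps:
O(F) = -3*F²
D(m) = -m - 12/m² (D(m) = -3*4/m² - m = -12/m² - m = -m - 12/m²)
(-493 + D(2))² = (-493 + (-1*2 - 12/2²))² = (-493 + (-2 - 12*¼))² = (-493 + (-2 - 3))² = (-493 - 5)² = (-498)² = 248004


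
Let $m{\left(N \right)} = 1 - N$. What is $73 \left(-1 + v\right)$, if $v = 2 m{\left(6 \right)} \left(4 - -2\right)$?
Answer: $-4453$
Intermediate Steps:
$v = -60$ ($v = 2 \left(1 - 6\right) \left(4 - -2\right) = 2 \left(1 - 6\right) \left(4 + 2\right) = 2 \left(-5\right) 6 = \left(-10\right) 6 = -60$)
$73 \left(-1 + v\right) = 73 \left(-1 - 60\right) = 73 \left(-61\right) = -4453$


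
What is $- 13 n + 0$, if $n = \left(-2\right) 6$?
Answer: $156$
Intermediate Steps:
$n = -12$
$- 13 n + 0 = \left(-13\right) \left(-12\right) + 0 = 156 + 0 = 156$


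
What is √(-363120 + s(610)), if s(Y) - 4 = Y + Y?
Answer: 2*I*√90474 ≈ 601.58*I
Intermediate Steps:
s(Y) = 4 + 2*Y (s(Y) = 4 + (Y + Y) = 4 + 2*Y)
√(-363120 + s(610)) = √(-363120 + (4 + 2*610)) = √(-363120 + (4 + 1220)) = √(-363120 + 1224) = √(-361896) = 2*I*√90474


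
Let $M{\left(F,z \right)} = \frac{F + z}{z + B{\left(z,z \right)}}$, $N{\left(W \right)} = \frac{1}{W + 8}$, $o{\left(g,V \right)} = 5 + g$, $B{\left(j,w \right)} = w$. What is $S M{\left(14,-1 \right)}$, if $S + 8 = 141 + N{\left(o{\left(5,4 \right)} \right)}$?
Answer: $- \frac{31135}{36} \approx -864.86$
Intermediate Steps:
$N{\left(W \right)} = \frac{1}{8 + W}$
$M{\left(F,z \right)} = \frac{F + z}{2 z}$ ($M{\left(F,z \right)} = \frac{F + z}{z + z} = \frac{F + z}{2 z}$)
$S = \frac{2395}{18}$ ($S = -8 + \left(141 + \frac{1}{8 + \left(5 + 5\right)}\right) = -8 + \left(141 + \frac{1}{8 + 10}\right) = -8 + \left(141 + \frac{1}{18}\right) = -8 + \frac{2539}{18} = \frac{2395}{18} \approx 133.06$)
$S M{\left(14,-1 \right)} = \frac{2395 \frac{14 - 1}{2 \left(-1\right)}}{18} = \frac{2395 \cdot \frac{1}{2} \left(-1\right) 13}{18} = \frac{2395}{18} \left(- \frac{13}{2}\right) = - \frac{31135}{36}$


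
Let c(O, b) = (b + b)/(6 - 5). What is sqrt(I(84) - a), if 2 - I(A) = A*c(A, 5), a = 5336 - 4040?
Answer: I*sqrt(2134) ≈ 46.195*I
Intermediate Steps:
c(O, b) = 2*b (c(O, b) = (2*b)/1 = (2*b)*1 = 2*b)
a = 1296
I(A) = 2 - 10*A (I(A) = 2 - A*2*5 = 2 - A*10 = 2 - 10*A)
sqrt(I(84) - a) = sqrt((2 - 10*84) - 1*1296) = sqrt((2 - 840) - 1296) = sqrt(-838 - 1296) = sqrt(-2134) = I*sqrt(2134)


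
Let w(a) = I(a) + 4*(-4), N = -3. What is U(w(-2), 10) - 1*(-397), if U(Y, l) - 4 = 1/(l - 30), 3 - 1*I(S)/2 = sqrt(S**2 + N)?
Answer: 8019/20 ≈ 400.95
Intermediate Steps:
I(S) = 6 - 2*sqrt(-3 + S**2) (I(S) = 6 - 2*sqrt(S**2 - 3) = 6 - 2*sqrt(-3 + S**2))
w(a) = -10 - 2*sqrt(-3 + a**2) (w(a) = (6 - 2*sqrt(-3 + a**2)) + 4*(-4) = (6 - 2*sqrt(-3 + a**2)) - 16 = -10 - 2*sqrt(-3 + a**2))
U(Y, l) = 4 + 1/(-30 + l) (U(Y, l) = 4 + 1/(l - 30) = 4 + 1/(-30 + l))
U(w(-2), 10) - 1*(-397) = (-119 + 4*10)/(-30 + 10) - 1*(-397) = (-119 + 40)/(-20) + 397 = -1/20*(-79) + 397 = 79/20 + 397 = 8019/20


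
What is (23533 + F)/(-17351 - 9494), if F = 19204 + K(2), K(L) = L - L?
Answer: -42737/26845 ≈ -1.5920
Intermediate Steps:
K(L) = 0
F = 19204 (F = 19204 + 0 = 19204)
(23533 + F)/(-17351 - 9494) = (23533 + 19204)/(-17351 - 9494) = 42737/(-26845) = 42737*(-1/26845) = -42737/26845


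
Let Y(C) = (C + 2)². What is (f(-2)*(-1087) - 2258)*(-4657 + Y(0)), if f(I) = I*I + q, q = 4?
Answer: 50968962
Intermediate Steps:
f(I) = 4 + I² (f(I) = I*I + 4 = I² + 4 = 4 + I²)
Y(C) = (2 + C)²
(f(-2)*(-1087) - 2258)*(-4657 + Y(0)) = ((4 + (-2)²)*(-1087) - 2258)*(-4657 + (2 + 0)²) = ((4 + 4)*(-1087) - 2258)*(-4657 + 2²) = (8*(-1087) - 2258)*(-4657 + 4) = (-8696 - 2258)*(-4653) = -10954*(-4653) = 50968962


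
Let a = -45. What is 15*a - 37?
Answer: -712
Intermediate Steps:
15*a - 37 = 15*(-45) - 37 = -675 - 37 = -712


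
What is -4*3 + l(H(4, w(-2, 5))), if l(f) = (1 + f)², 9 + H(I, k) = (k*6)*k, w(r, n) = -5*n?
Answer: 14002552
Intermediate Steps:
H(I, k) = -9 + 6*k² (H(I, k) = -9 + (k*6)*k = -9 + (6*k)*k = -9 + 6*k²)
-4*3 + l(H(4, w(-2, 5))) = -4*3 + (1 + (-9 + 6*(-5*5)²))² = -12 + (1 + (-9 + 6*(-25)²))² = -12 + (1 + (-9 + 6*625))² = -12 + (1 + (-9 + 3750))² = -12 + (1 + 3741)² = -12 + 3742² = -12 + 14002564 = 14002552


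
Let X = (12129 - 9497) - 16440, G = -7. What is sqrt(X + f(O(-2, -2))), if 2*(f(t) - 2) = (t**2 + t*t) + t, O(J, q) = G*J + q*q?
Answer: 3*I*sqrt(1497) ≈ 116.07*I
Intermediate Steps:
O(J, q) = q**2 - 7*J (O(J, q) = -7*J + q*q = -7*J + q**2 = q**2 - 7*J)
f(t) = 2 + t**2 + t/2 (f(t) = 2 + ((t**2 + t*t) + t)/2 = 2 + ((t**2 + t**2) + t)/2 = 2 + (2*t**2 + t)/2 = 2 + (t + 2*t**2)/2 = 2 + (t**2 + t/2) = 2 + t**2 + t/2)
X = -13808 (X = 2632 - 16440 = -13808)
sqrt(X + f(O(-2, -2))) = sqrt(-13808 + (2 + ((-2)**2 - 7*(-2))**2 + ((-2)**2 - 7*(-2))/2)) = sqrt(-13808 + (2 + (4 + 14)**2 + (4 + 14)/2)) = sqrt(-13808 + (2 + 18**2 + (1/2)*18)) = sqrt(-13808 + (2 + 324 + 9)) = sqrt(-13808 + 335) = sqrt(-13473) = 3*I*sqrt(1497)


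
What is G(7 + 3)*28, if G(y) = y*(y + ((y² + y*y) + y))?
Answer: 61600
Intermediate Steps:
G(y) = y*(2*y + 2*y²) (G(y) = y*(y + ((y² + y²) + y)) = y*(y + (2*y² + y)) = y*(y + (y + 2*y²)) = y*(2*y + 2*y²))
G(7 + 3)*28 = (2*(7 + 3)²*(1 + (7 + 3)))*28 = (2*10²*(1 + 10))*28 = (2*100*11)*28 = 2200*28 = 61600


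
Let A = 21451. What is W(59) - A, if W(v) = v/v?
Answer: -21450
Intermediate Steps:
W(v) = 1
W(59) - A = 1 - 1*21451 = 1 - 21451 = -21450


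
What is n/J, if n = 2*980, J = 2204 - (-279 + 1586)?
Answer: 1960/897 ≈ 2.1851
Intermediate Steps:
J = 897 (J = 2204 - 1*1307 = 2204 - 1307 = 897)
n = 1960
n/J = 1960/897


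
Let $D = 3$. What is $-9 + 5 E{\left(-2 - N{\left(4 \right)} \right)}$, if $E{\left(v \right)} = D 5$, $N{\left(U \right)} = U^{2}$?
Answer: $66$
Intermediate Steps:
$E{\left(v \right)} = 15$ ($E{\left(v \right)} = 3 \cdot 5 = 15$)
$-9 + 5 E{\left(-2 - N{\left(4 \right)} \right)} = -9 + 5 \cdot 15 = -9 + 75 = 66$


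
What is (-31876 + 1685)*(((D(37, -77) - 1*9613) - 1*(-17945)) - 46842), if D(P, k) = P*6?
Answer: 1155953008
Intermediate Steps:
D(P, k) = 6*P
(-31876 + 1685)*(((D(37, -77) - 1*9613) - 1*(-17945)) - 46842) = (-31876 + 1685)*(((6*37 - 1*9613) - 1*(-17945)) - 46842) = -30191*(((222 - 9613) + 17945) - 46842) = -30191*((-9391 + 17945) - 46842) = -30191*(8554 - 46842) = -30191*(-38288) = 1155953008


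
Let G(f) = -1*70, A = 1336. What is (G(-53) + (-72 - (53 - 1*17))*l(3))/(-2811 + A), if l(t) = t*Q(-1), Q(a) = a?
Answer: -254/1475 ≈ -0.17220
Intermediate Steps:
l(t) = -t (l(t) = t*(-1) = -t)
G(f) = -70
(G(-53) + (-72 - (53 - 1*17))*l(3))/(-2811 + A) = (-70 + (-72 - (53 - 1*17))*(-1*3))/(-2811 + 1336) = (-70 + (-72 - (53 - 17))*(-3))/(-1475) = (-70 + (-72 - 1*36)*(-3))*(-1/1475) = (-70 + (-72 - 36)*(-3))*(-1/1475) = (-70 - 108*(-3))*(-1/1475) = (-70 + 324)*(-1/1475) = 254*(-1/1475) = -254/1475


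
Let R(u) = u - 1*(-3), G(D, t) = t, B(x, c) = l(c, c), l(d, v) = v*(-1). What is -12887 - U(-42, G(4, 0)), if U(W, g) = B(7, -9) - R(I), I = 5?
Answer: -12888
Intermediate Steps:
l(d, v) = -v
B(x, c) = -c
R(u) = 3 + u (R(u) = u + 3 = 3 + u)
U(W, g) = 1 (U(W, g) = -1*(-9) - (3 + 5) = 9 - 1*8 = 9 - 8 = 1)
-12887 - U(-42, G(4, 0)) = -12887 - 1*1 = -12887 - 1 = -12888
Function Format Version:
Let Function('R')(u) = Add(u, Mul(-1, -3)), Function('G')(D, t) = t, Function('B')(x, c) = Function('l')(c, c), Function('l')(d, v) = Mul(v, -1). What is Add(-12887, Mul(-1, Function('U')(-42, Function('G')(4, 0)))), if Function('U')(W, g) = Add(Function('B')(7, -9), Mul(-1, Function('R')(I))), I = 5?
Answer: -12888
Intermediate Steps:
Function('l')(d, v) = Mul(-1, v)
Function('B')(x, c) = Mul(-1, c)
Function('R')(u) = Add(3, u) (Function('R')(u) = Add(u, 3) = Add(3, u))
Function('U')(W, g) = 1 (Function('U')(W, g) = Add(Mul(-1, -9), Mul(-1, Add(3, 5))) = Add(9, Mul(-1, 8)) = Add(9, -8) = 1)
Add(-12887, Mul(-1, Function('U')(-42, Function('G')(4, 0)))) = Add(-12887, Mul(-1, 1)) = Add(-12887, -1) = -12888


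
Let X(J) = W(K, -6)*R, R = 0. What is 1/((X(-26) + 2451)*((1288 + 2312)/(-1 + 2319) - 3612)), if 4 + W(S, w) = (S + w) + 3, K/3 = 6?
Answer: -61/539801532 ≈ -1.1300e-7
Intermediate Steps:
K = 18 (K = 3*6 = 18)
W(S, w) = -1 + S + w (W(S, w) = -4 + ((S + w) + 3) = -4 + (3 + S + w) = -1 + S + w)
X(J) = 0 (X(J) = (-1 + 18 - 6)*0 = 11*0 = 0)
1/((X(-26) + 2451)*((1288 + 2312)/(-1 + 2319) - 3612)) = 1/((0 + 2451)*((1288 + 2312)/(-1 + 2319) - 3612)) = 1/(2451*(3600/2318 - 3612)) = 1/(2451*(3600*(1/2318) - 3612)) = 1/(2451*(1800/1159 - 3612)) = 1/(2451*(-4184508/1159)) = 1/(-539801532/61) = -61/539801532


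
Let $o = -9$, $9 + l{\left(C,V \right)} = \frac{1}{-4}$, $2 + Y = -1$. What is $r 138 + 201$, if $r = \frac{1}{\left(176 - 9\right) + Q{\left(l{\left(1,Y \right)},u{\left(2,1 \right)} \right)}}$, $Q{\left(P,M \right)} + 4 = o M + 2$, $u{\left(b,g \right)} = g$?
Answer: $\frac{5249}{26} \approx 201.88$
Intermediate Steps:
$Y = -3$ ($Y = -2 - 1 = -3$)
$l{\left(C,V \right)} = - \frac{37}{4}$ ($l{\left(C,V \right)} = -9 + \frac{1}{-4} = -9 - \frac{1}{4} = - \frac{37}{4}$)
$Q{\left(P,M \right)} = -2 - 9 M$ ($Q{\left(P,M \right)} = -4 - \left(-2 + 9 M\right) = -2 - 9 M$)
$r = \frac{1}{156}$ ($r = \frac{1}{\left(176 - 9\right) - 11} = \frac{1}{167 - 11} = \frac{1}{156} \approx 0.0064103$)
$r 138 + 201 = \frac{1}{156} \cdot 138 + 201 = \frac{23}{26} + 201 = \frac{5249}{26}$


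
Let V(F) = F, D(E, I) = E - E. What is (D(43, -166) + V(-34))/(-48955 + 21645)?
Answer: 17/13655 ≈ 0.0012450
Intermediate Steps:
D(E, I) = 0
(D(43, -166) + V(-34))/(-48955 + 21645) = (0 - 34)/(-48955 + 21645) = -34/(-27310) = -34*(-1/27310) = 17/13655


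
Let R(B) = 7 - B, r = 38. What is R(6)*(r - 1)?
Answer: 37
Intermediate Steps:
R(6)*(r - 1) = (7 - 1*6)*(38 - 1) = (7 - 6)*37 = 1*37 = 37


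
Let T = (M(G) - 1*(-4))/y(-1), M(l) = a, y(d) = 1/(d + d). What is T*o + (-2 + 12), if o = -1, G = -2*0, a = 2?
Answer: 22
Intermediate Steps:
G = 0
y(d) = 1/(2*d)
M(l) = 2
T = -12 (T = (2 - 1*(-4))/(((1/2)/(-1))) = (2 + 4)/(((1/2)*(-1))) = 6/(-1/2) = 6*(-2) = -12)
T*o + (-2 + 12) = -12*(-1) + (-2 + 12) = 12 + 10 = 22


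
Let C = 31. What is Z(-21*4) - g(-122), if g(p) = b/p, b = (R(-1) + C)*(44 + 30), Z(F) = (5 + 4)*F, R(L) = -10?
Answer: -45339/61 ≈ -743.26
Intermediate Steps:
Z(F) = 9*F
b = 1554 (b = (-10 + 31)*(44 + 30) = 21*74 = 1554)
g(p) = 1554/p
Z(-21*4) - g(-122) = 9*(-21*4) - 1554/(-122) = 9*(-84) - 1554*(-1)/122 = -756 - 1*(-777/61) = -756 + 777/61 = -45339/61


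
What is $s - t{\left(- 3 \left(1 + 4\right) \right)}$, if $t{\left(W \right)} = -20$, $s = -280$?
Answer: $-260$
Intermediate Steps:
$s - t{\left(- 3 \left(1 + 4\right) \right)} = -280 - -20 = -280 + 20 = -260$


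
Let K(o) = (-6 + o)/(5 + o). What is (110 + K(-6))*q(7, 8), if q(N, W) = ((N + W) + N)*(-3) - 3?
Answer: -8418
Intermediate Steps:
q(N, W) = -3 - 6*N - 3*W (q(N, W) = (W + 2*N)*(-3) - 3 = (-6*N - 3*W) - 3 = -3 - 6*N - 3*W)
K(o) = (-6 + o)/(5 + o)
(110 + K(-6))*q(7, 8) = (110 + (-6 - 6)/(5 - 6))*(-3 - 6*7 - 3*8) = (110 - 12/(-1))*(-3 - 42 - 24) = (110 - 1*(-12))*(-69) = (110 + 12)*(-69) = 122*(-69) = -8418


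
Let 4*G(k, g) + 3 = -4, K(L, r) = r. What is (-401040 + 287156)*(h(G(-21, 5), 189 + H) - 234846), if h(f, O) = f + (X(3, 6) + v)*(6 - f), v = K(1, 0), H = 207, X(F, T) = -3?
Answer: 26748048964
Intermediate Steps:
G(k, g) = -7/4 (G(k, g) = -¾ + (¼)*(-4) = -¾ - 1 = -7/4)
v = 0
h(f, O) = -18 + 4*f (h(f, O) = f + (-3 + 0)*(6 - f) = f - 3*(6 - f) = f + (-18 + 3*f) = -18 + 4*f)
(-401040 + 287156)*(h(G(-21, 5), 189 + H) - 234846) = (-401040 + 287156)*((-18 + 4*(-7/4)) - 234846) = -113884*((-18 - 7) - 234846) = -113884*(-25 - 234846) = -113884*(-234871) = 26748048964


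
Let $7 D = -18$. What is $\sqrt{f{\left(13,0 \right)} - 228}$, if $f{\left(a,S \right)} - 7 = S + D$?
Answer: $\frac{i \sqrt{10955}}{7} \approx 14.952 i$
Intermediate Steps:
$D = - \frac{18}{7}$ ($D = \frac{1}{7} \left(-18\right) = - \frac{18}{7} \approx -2.5714$)
$f{\left(a,S \right)} = \frac{31}{7} + S$ ($f{\left(a,S \right)} = 7 + \left(S - \frac{18}{7}\right) = 7 + \left(- \frac{18}{7} + S\right) = \frac{31}{7} + S$)
$\sqrt{f{\left(13,0 \right)} - 228} = \sqrt{\left(\frac{31}{7} + 0\right) - 228} = \sqrt{\frac{31}{7} - 228} = \sqrt{- \frac{1565}{7}} = \frac{i \sqrt{10955}}{7}$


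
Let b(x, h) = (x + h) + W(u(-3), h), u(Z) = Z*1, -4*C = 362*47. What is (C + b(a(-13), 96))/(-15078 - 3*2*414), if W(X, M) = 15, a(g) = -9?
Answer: 8303/35124 ≈ 0.23639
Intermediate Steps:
C = -8507/2 (C = -181*47/2 = -¼*17014 = -8507/2 ≈ -4253.5)
u(Z) = Z
b(x, h) = 15 + h + x (b(x, h) = (x + h) + 15 = (h + x) + 15 = 15 + h + x)
(C + b(a(-13), 96))/(-15078 - 3*2*414) = (-8507/2 + (15 + 96 - 9))/(-15078 - 3*2*414) = (-8507/2 + 102)/(-15078 - 6*414) = -8303/(2*(-15078 - 2484)) = -8303/2/(-17562) = -8303/2*(-1/17562) = 8303/35124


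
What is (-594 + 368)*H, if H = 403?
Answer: -91078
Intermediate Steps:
(-594 + 368)*H = (-594 + 368)*403 = -226*403 = -91078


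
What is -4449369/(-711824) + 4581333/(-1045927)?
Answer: 1392612388671/744515940848 ≈ 1.8705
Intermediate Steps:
-4449369/(-711824) + 4581333/(-1045927) = -4449369*(-1/711824) + 4581333*(-1/1045927) = 4449369/711824 - 4581333/1045927 = 1392612388671/744515940848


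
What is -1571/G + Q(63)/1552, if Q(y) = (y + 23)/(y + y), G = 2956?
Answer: -38369747/72256464 ≈ -0.53102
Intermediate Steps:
Q(y) = (23 + y)/(2*y) (Q(y) = (23 + y)/((2*y)) = (23 + y)*(1/(2*y)) = (23 + y)/(2*y))
-1571/G + Q(63)/1552 = -1571/2956 + ((½)*(23 + 63)/63)/1552 = -1571*1/2956 + ((½)*(1/63)*86)*(1/1552) = -1571/2956 + (43/63)*(1/1552) = -1571/2956 + 43/97776 = -38369747/72256464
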